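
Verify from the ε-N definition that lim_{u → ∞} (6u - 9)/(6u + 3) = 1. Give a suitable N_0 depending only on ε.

Fix ε > 0. We seek N_0 > 0 such that u > N_0 implies |(6u - 9)/(6u + 3) − 1| < ε.
(6u - 9)/(6u + 3) − 1 = (6(6u - 9) − 6(6u + 3)) / (6(6u + 3)) = -72/(6(6u + 3)).
For u > 0 we have 6u + 3 > 6u, so |(6u - 9)/(6u + 3) − 1| = 72/(6(6u + 3)) < 72/(6·6u) = 2/u.
Thus |(6u - 9)/(6u + 3) − 1| < ε whenever u > 2/ε.
Take N_0 = 2/ε. If u > N_0 then |(6u - 9)/(6u + 3) − 1| < 2/u < ε.

N_0 = 2/ε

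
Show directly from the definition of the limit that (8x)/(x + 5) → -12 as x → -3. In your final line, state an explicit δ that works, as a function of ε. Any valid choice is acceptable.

δ = min(1, (1/20)ε)

Fix ε > 0. We want δ > 0 with 0 < |x + 3| < δ ⇒ |(8x)/(x + 5) + 12| < ε.
Combining over a common denominator, (8x)/(x + 5) + 12 = [(8x)·2 − (-24)·(x + 5)] / [2·(x + 5)] = 40(x + 3) / (2(x + 5)).
So |(8x)/(x + 5) + 12| = 40|x + 3| / (2·|x + 5|).
Require δ ≤ 1, so |x + 5| ≥ |2| − |x + 3| > 2 − 1 = 1.
Hence |(8x)/(x + 5) + 12| < 40|x + 3|/(2·1) = 20|x + 3|, which is < ε once |x + 3| < (1/20)ε.
Take δ = min(1, (1/20)ε). Then 0 < |x + 3| < δ forces both bounds, so |(8x)/(x + 5) + 12| < ε.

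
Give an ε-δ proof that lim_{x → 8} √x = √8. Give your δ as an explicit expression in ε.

Fix ε > 0. We want δ > 0 such that 0 < |x − 8| < δ implies |√x − √8| < ε.
Multiplying by the conjugate, |√x − √8| = |x − 8|/(√x + √8).
Restrict δ ≤ 8 so that |x − 8| < 8 forces x > 0, and then √x + √8 > √8.
Hence |√x − √8| < |x − 8|/√8, which is < ε once |x − 8| < √8·ε.
Take δ = min(8, √8·ε). If 0 < |x − 8| < δ then x > 0 and |√x − √8| < |x − 8|/√8 < ε.

δ = min(8, √8·ε)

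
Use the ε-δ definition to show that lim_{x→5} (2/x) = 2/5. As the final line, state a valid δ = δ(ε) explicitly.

Let ε > 0 be given. We seek δ > 0 such that 0 < |x − 5| < δ implies |2/x − (2/5)| < ε.
|2/x − (2/5)| = 2·|5 − x|/(5·|x|) = 2|x − 5|/(5|x|).
Restrict δ ≤ 5/2. Then |x − 5| < 5/2 gives |x| > 5/2, so 5|x| > 25/2.
Then |2/x − (2/5)| < 2|x − 5|/(25/2), which is < ε when |x − 5| < (25/4)ε.
Take δ = min(5/2, (25/4)ε). Then 0 < |x − 5| < δ gives both |x − 5| < 5/2 and |x − 5| < (25/4)ε, so |2/x − (2/5)| < ε.

δ = min(5/2, (25/4)ε)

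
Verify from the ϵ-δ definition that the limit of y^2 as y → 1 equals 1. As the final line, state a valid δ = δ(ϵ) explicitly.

δ = min(1, ϵ/3)

Fix ϵ > 0. We seek δ > 0 with 0 < |y − 1| < δ ⇒ |y^2 − 1| < ϵ.
Factor: y^2 − 1 = (y − 1)(y + 1), so |y^2 − 1| = |y − 1|·|y + 1|.
Restrict δ ≤ 1. Then |y − 1| < 1 gives |y| < 2, so by the triangle inequality |y + 1| ≤ 2 + 1 = 3.
Hence |y^2 − 1| ≤ 3|y − 1|, which is < ϵ once |y − 1| < ϵ/3.
Take δ = min(1, ϵ/3). If 0 < |y − 1| < δ then both bounds hold and |y^2 − 1| ≤ 3|y − 1| < 3·(ϵ/3) = ϵ.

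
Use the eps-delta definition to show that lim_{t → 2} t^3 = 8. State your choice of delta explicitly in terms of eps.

delta = min(1, eps/19)

Suppose eps > 0. We seek delta > 0 with 0 < |t − 2| < delta ⇒ |t^3 − 8| < eps.
Factor: t^3 − 8 = (t − 2)(t^2 + 2t + 4), so |t^3 − 8| = |t − 2|·|t^2 + 2t + 4|.
Impose delta ≤ 1 so that |t| < 3; then |t^2 + 2t + 4| ≤ 19.
Hence |t^3 − 8| ≤ 19|t − 2|, which is < eps once |t − 2| < eps/19.
Take delta = min(1, eps/19). If 0 < |t − 2| < delta then both bounds hold and |t^3 − 8| ≤ 19|t − 2| < 19·(eps/19) = eps.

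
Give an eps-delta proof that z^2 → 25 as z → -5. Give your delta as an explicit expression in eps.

delta = min(1, eps/11)

Suppose eps > 0. We seek delta > 0 with 0 < |z + 5| < delta ⇒ |z^2 − 25| < eps.
Factor: z^2 − 25 = (z + 5)(z - 5), so |z^2 − 25| = |z + 5|·|z - 5|.
Restrict delta ≤ 1. Then |z + 5| < 1 gives |z| < 6, so by the triangle inequality |z - 5| ≤ 6 + 5 = 11.
Hence |z^2 − 25| ≤ 11|z + 5|, which is < eps once |z + 5| < eps/11.
Take delta = min(1, eps/11). If 0 < |z + 5| < delta then both bounds hold and |z^2 − 25| ≤ 11|z + 5| < 11·(eps/11) = eps.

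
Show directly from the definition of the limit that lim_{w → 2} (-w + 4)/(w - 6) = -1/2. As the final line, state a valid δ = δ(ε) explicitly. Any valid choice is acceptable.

δ = min(2, 4ε)

Let ε > 0. We want δ > 0 with 0 < |w − 2| < δ ⇒ |(-w + 4)/(w - 6) + 1/2| < ε.
Combining over a common denominator, (-w + 4)/(w - 6) + 1/2 = [(-w + 4)·(-4) − 2·(w - 6)] / [(-4)·(w - 6)] = 2(w − 2) / ((-4)(w - 6)).
So |(-w + 4)/(w - 6) + 1/2| = 2|w − 2| / (4·|w − 6|).
Require δ ≤ 2, so |w − 6| ≥ |-4| − |w − 2| > 4 − 2 = 2.
Hence |(-w + 4)/(w - 6) + 1/2| < 2|w − 2|/(4·2) = (1/4)|w − 2|, which is < ε once |w − 2| < 4ε.
Take δ = min(2, 4ε). Then 0 < |w − 2| < δ forces both bounds, so |(-w + 4)/(w - 6) + 1/2| < ε.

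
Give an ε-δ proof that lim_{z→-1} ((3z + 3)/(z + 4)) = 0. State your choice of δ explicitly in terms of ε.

δ = min(3/2, (1/2)ε)

Suppose ε > 0. We want δ > 0 with 0 < |z + 1| < δ ⇒ |(3z + 3)/(z + 4) − 0| < ε.
Combining over a common denominator, (3z + 3)/(z + 4) − 0 = [(3z + 3)·3 − 0·(z + 4)] / [3·(z + 4)] = 9(z + 1) / (3(z + 4)).
So |(3z + 3)/(z + 4) − 0| = 9|z + 1| / (3·|z + 4|).
Require δ ≤ 3/2, so |z + 4| ≥ |3| − |z + 1| > 3 − 3/2 = 3/2.
Hence |(3z + 3)/(z + 4) − 0| < 9|z + 1|/(3·(3/2)) = 2|z + 1|, which is < ε once |z + 1| < (1/2)ε.
Take δ = min(3/2, (1/2)ε). Then 0 < |z + 1| < δ forces both bounds, so |(3z + 3)/(z + 4) − 0| < ε.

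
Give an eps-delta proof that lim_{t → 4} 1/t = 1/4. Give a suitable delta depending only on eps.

delta = min(2, 8eps)

Let eps > 0. We seek delta > 0 such that 0 < |t − 4| < delta implies |1/t − (1/4)| < eps.
|1/t − (1/4)| = |4 − t|/(4·|t|) = |t − 4|/(4|t|).
Require delta ≤ 2 so that |t| > 4 − 2 = 2, hence 4|t| > 8.
Then |1/t − (1/4)| < |t − 4|/8, which is < eps when |t − 4| < 8eps.
Take delta = min(2, 8eps). Then 0 < |t − 4| < delta gives both |t − 4| < 2 and |t − 4| < 8eps, so |1/t − (1/4)| < eps.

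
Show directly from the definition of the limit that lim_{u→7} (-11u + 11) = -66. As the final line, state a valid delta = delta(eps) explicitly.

Fix eps > 0. We need delta > 0 so that 0 < |u − 7| < delta implies |(-11u + 11) + 66| < eps.
|(-11u + 11) + 66| = |-11u + 77| = 11|u − 7|.
So 11|u − 7| < eps exactly when |u − 7| < eps/11.
Take delta = eps/11. If 0 < |u − 7| < delta then |(-11u + 11) + 66| = 11|u − 7| < 11·(eps/11) = eps.

delta = eps/11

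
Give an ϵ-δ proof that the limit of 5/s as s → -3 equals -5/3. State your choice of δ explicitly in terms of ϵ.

Fix ϵ > 0. We seek δ > 0 such that 0 < |s + 3| < δ implies |5/s + 5/3| < ϵ.
|5/s + 5/3| = 5·|-3 − s|/(3·|s|) = 5|s + 3|/(3|s|).
Require δ ≤ 3/2 so that |s| > 3 − 3/2 = 3/2, hence 3|s| > 9/2.
Then |5/s + 5/3| < 5|s + 3|/(9/2), which is < ϵ when |s + 3| < (9/10)ϵ.
Take δ = min(3/2, (9/10)ϵ). Then 0 < |s + 3| < δ gives both |s + 3| < 3/2 and |s + 3| < (9/10)ϵ, so |5/s + 5/3| < ϵ.

δ = min(3/2, (9/10)ϵ)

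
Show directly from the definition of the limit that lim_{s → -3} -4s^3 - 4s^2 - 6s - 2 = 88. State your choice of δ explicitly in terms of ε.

δ = min(1, ε/126)

Suppose ε > 0. We want δ > 0 such that 0 < |s + 3| < δ implies |(-4s^3 - 4s^2 - 6s - 2) − 88| < ε.
(-4s^3 - 4s^2 - 6s - 2) − 88 = -4s^3 - 4s^2 - 6s - 90 = (s + 3)(-4s^2 + 8s - 30).
So |(-4s^3 - 4s^2 - 6s - 2) − 88| = |s + 3|·|-4s^2 + 8s - 30|.
Require δ ≤ 1. Then |s + 3| < 1 gives |s| < 4, and by the triangle inequality |-4s^2 + 8s - 30| ≤ 4·4^2 + 8·4 + 30 = 126.
Hence |(-4s^3 - 4s^2 - 6s - 2) − 88| ≤ 126|s + 3| < ε provided |s + 3| < ε/126.
Choosing δ = min(1, ε/126) ensures both conditions, hence |(-4s^3 - 4s^2 - 6s - 2) − 88| < ε.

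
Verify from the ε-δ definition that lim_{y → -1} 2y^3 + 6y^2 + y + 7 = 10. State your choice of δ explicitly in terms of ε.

Let ε > 0 be given. We want δ > 0 such that 0 < |y + 1| < δ implies |(2y^3 + 6y^2 + y + 7) − 10| < ε.
(2y^3 + 6y^2 + y + 7) − 10 = 2y^3 + 6y^2 + y - 3 = (y + 1)(2y^2 + 4y - 3).
So |(2y^3 + 6y^2 + y + 7) − 10| = |y + 1|·|2y^2 + 4y - 3|.
Require δ ≤ 2. Then |y + 1| < 2 gives |y| < 3, and by the triangle inequality |2y^2 + 4y - 3| ≤ 2·3^2 + 4·3 + 3 = 33.
Hence |(2y^3 + 6y^2 + y + 7) − 10| ≤ 33|y + 1| < ε provided |y + 1| < ε/33.
Choosing δ = min(2, ε/33) ensures both conditions, hence |(2y^3 + 6y^2 + y + 7) − 10| < ε.

δ = min(2, ε/33)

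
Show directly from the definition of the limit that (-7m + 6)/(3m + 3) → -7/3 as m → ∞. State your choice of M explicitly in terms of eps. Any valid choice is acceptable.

M = (13/3)/eps

Let eps > 0 be given. For m ≥ 1, |(-7m + 6)/(3m + 3) + 7/3| = |39|/(3(3m + 3)) = 39/(3(3m + 3)).
Since 3m + 3 ≥ 3m for m ≥ 1, this is ≤ 39/(3·3m) = (13/3)/m.
So |(-7m + 6)/(3m + 3) + 7/3| < eps whenever m > (13/3)/eps.
Take M = (13/3)/eps. If m > M then |(-7m + 6)/(3m + 3) + 7/3| ≤ (13/3)/m < eps.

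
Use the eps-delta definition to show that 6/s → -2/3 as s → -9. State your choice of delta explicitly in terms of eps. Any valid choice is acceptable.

Fix eps > 0. We seek delta > 0 such that 0 < |s + 9| < delta implies |6/s + 2/3| < eps.
|6/s + 2/3| = 6·|-9 − s|/(9·|s|) = 6|s + 9|/(9|s|).
Require delta ≤ 9/2 so that |s| > 9 − 9/2 = 9/2, hence 9|s| > 81/2.
Then |6/s + 2/3| < 6|s + 9|/(81/2), which is < eps when |s + 9| < (27/4)eps.
Take delta = min(9/2, (27/4)eps). Then 0 < |s + 9| < delta gives both |s + 9| < 9/2 and |s + 9| < (27/4)eps, so |6/s + 2/3| < eps.

delta = min(9/2, (27/4)eps)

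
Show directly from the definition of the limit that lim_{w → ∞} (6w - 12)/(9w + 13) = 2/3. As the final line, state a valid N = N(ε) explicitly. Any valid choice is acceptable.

Fix ε > 0. We seek N > 0 such that w > N implies |(6w - 12)/(9w + 13) − (2/3)| < ε.
(6w - 12)/(9w + 13) − (2/3) = (9(6w - 12) − 6(9w + 13)) / (9(9w + 13)) = -186/(9(9w + 13)).
For w > 0 we have 9w + 13 > 9w, so |(6w - 12)/(9w + 13) − (2/3)| = 186/(9(9w + 13)) < 186/(9·9w) = (62/27)/w.
Thus |(6w - 12)/(9w + 13) − (2/3)| < ε whenever w > (62/27)/ε.
Take N = (62/27)/ε. If w > N then |(6w - 12)/(9w + 13) − (2/3)| < (62/27)/w < ε.

N = (62/27)/ε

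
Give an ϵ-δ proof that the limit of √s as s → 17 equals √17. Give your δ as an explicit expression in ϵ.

Let ϵ > 0 be given. We want δ > 0 such that 0 < |s − 17| < δ implies |√s − √17| < ϵ.
Multiplying by the conjugate, |√s − √17| = |s − 17|/(√s + √17).
Restrict δ ≤ 17 so that |s − 17| < 17 forces s > 0, and then √s + √17 > √17.
Hence |√s − √17| < |s − 17|/√17, which is < ϵ once |s − 17| < √17·ϵ.
Take δ = min(17, √17·ϵ). If 0 < |s − 17| < δ then s > 0 and |√s − √17| < |s − 17|/√17 < ϵ.

δ = min(17, √17·ϵ)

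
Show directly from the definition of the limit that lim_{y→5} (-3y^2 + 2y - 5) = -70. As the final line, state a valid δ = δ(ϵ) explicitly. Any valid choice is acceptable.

Fix ϵ > 0. We want δ > 0 such that 0 < |y − 5| < δ implies |(-3y^2 + 2y - 5) + 70| < ϵ.
(-3y^2 + 2y - 5) + 70 = -3y^2 + 2y + 65 = (y − 5)(-3y - 13).
So |(-3y^2 + 2y - 5) + 70| = |y − 5|·|-3y - 13|.
Assume first that |y − 5| < 1, so |y| < 6. Then |-3y - 13| ≤ 3·6 + 13 = 31.
Hence |(-3y^2 + 2y - 5) + 70| ≤ 31|y − 5| < ϵ provided |y − 5| < ϵ/31.
Take δ = min(1, ϵ/31). Then 0 < |y − 5| < δ gives both |y − 5| < 1 and |y − 5| < ϵ/31, so |(-3y^2 + 2y - 5) + 70| < ϵ.

δ = min(1, ϵ/31)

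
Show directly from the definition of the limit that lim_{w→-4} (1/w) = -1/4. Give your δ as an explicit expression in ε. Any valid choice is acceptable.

Let ε > 0 be given. We seek δ > 0 such that 0 < |w + 4| < δ implies |1/w + 1/4| < ε.
|1/w + 1/4| = |-4 − w|/(4·|w|) = |w + 4|/(4|w|).
Require δ ≤ 2 so that |w| > 4 − 2 = 2, hence 4|w| > 8.
Then |1/w + 1/4| < |w + 4|/8, which is < ε when |w + 4| < 8ε.
Take δ = min(2, 8ε). Then 0 < |w + 4| < δ gives both |w + 4| < 2 and |w + 4| < 8ε, so |1/w + 1/4| < ε.

δ = min(2, 8ε)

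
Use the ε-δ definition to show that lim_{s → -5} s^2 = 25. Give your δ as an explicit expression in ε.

Fix ε > 0. We seek δ > 0 with 0 < |s + 5| < δ ⇒ |s^2 − 25| < ε.
Factor: s^2 − 25 = (s + 5)(s - 5), so |s^2 − 25| = |s + 5|·|s - 5|.
Impose δ ≤ 1 so that |s| < 6; then |s - 5| ≤ 11.
Hence |s^2 − 25| ≤ 11|s + 5|, which is < ε once |s + 5| < ε/11.
Take δ = min(1, ε/11). If 0 < |s + 5| < δ then both bounds hold and |s^2 − 25| ≤ 11|s + 5| < 11·(ε/11) = ε.

δ = min(1, ε/11)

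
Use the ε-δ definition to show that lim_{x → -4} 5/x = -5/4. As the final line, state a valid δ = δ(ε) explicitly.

δ = min(2, (8/5)ε)

Let ε > 0 be given. We seek δ > 0 such that 0 < |x + 4| < δ implies |5/x + 5/4| < ε.
|5/x + 5/4| = 5·|-4 − x|/(4·|x|) = 5|x + 4|/(4|x|).
Restrict δ ≤ 2. Then |x + 4| < 2 gives |x| > 2, so 4|x| > 8.
Then |5/x + 5/4| < 5|x + 4|/8, which is < ε when |x + 4| < (8/5)ε.
Take δ = min(2, (8/5)ε). Then 0 < |x + 4| < δ gives both |x + 4| < 2 and |x + 4| < (8/5)ε, so |5/x + 5/4| < ε.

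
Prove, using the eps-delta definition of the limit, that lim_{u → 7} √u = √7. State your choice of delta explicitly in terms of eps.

delta = min(7, √7·eps)

Fix eps > 0. We want delta > 0 such that 0 < |u − 7| < delta implies |√u − √7| < eps.
Multiplying by the conjugate, |√u − √7| = |u − 7|/(√u + √7).
Restrict delta ≤ 7 so that |u − 7| < 7 forces u > 0, and then √u + √7 > √7.
Hence |√u − √7| < |u − 7|/√7, which is < eps once |u − 7| < √7·eps.
Take delta = min(7, √7·eps). If 0 < |u − 7| < delta then u > 0 and |√u − √7| < |u − 7|/√7 < eps.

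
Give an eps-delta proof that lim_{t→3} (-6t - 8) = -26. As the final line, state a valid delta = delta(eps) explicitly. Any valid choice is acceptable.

Let eps > 0. We need delta > 0 so that 0 < |t − 3| < delta implies |(-6t - 8) + 26| < eps.
Since (-6t - 8) + 26 = -6(t − 3), we have |(-6t - 8) + 26| = 6|t − 3|.
Thus it suffices that |t − 3| < eps/6.
Choosing delta = eps/6 gives |(-6t - 8) + 26| = 6|t − 3| < eps whenever |t − 3| < delta.

delta = eps/6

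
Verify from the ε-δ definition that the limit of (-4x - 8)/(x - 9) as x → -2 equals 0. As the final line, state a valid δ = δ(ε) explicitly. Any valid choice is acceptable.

δ = min(11/2, (11/8)ε)

Suppose ε > 0. We want δ > 0 with 0 < |x + 2| < δ ⇒ |(-4x - 8)/(x - 9) − 0| < ε.
Combining over a common denominator, (-4x - 8)/(x - 9) − 0 = [(-4x - 8)·(-11) − 0·(x - 9)] / [(-11)·(x - 9)] = 44(x + 2) / ((-11)(x - 9)).
So |(-4x - 8)/(x - 9) − 0| = 44|x + 2| / (11·|x − 9|).
Require δ ≤ 11/2, so |x − 9| ≥ |-11| − |x + 2| > 11 − 11/2 = 11/2.
Hence |(-4x - 8)/(x - 9) − 0| < 44|x + 2|/(11·(11/2)) = (8/11)|x + 2|, which is < ε once |x + 2| < (11/8)ε.
Take δ = min(11/2, (11/8)ε). Then 0 < |x + 2| < δ forces both bounds, so |(-4x - 8)/(x - 9) − 0| < ε.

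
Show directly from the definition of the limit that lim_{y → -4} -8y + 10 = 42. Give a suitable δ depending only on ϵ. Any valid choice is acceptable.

Fix ϵ > 0. We need δ > 0 so that 0 < |y + 4| < δ implies |(-8y + 10) − 42| < ϵ.
Since (-8y + 10) − 42 = -8(y + 4), we have |(-8y + 10) − 42| = 8|y + 4|.
So 8|y + 4| < ϵ exactly when |y + 4| < ϵ/8.
Take δ = ϵ/8. If 0 < |y + 4| < δ then |(-8y + 10) − 42| = 8|y + 4| < 8·(ϵ/8) = ϵ.

δ = ϵ/8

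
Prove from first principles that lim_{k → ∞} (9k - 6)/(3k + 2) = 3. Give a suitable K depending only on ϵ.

Let ϵ > 0 be given. For k ≥ 1, |(9k - 6)/(3k + 2) − 3| = |-36|/(3(3k + 2)) = 36/(3(3k + 2)).
Since 3k + 2 ≥ 3k for k ≥ 1, this is ≤ 36/(3·3k) = 4/k.
So |(9k - 6)/(3k + 2) − 3| < ϵ whenever k > 4/ϵ.
Take K = 4/ϵ. If k > K then |(9k - 6)/(3k + 2) − 3| ≤ 4/k < ϵ.

K = 4/ϵ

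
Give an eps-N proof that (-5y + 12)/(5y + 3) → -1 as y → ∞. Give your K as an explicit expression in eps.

K = 3/eps

Fix eps > 0. We seek K > 0 such that y > K implies |(-5y + 12)/(5y + 3) + 1| < eps.
(-5y + 12)/(5y + 3) + 1 = (5(-5y + 12) − (-5)(5y + 3)) / (5(5y + 3)) = 75/(5(5y + 3)).
For y > 0 we have 5y + 3 > 5y, so |(-5y + 12)/(5y + 3) + 1| = 75/(5(5y + 3)) < 75/(5·5y) = 3/y.
Thus |(-5y + 12)/(5y + 3) + 1| < eps whenever y > 3/eps.
Take K = 3/eps. If y > K then |(-5y + 12)/(5y + 3) + 1| < 3/y < eps.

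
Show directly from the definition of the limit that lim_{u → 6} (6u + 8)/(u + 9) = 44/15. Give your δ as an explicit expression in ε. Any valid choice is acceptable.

δ = min(15/2, (225/92)ε)

Fix ε > 0. We want δ > 0 with 0 < |u − 6| < δ ⇒ |(6u + 8)/(u + 9) − (44/15)| < ε.
Combining over a common denominator, (6u + 8)/(u + 9) − (44/15) = [(6u + 8)·15 − 44·(u + 9)] / [15·(u + 9)] = 46(u − 6) / (15(u + 9)).
So |(6u + 8)/(u + 9) − (44/15)| = 46|u − 6| / (15·|u + 9|).
Require δ ≤ 15/2, so |u + 9| ≥ |15| − |u − 6| > 15 − 15/2 = 15/2.
Hence |(6u + 8)/(u + 9) − (44/15)| < 46|u − 6|/(15·(15/2)) = (92/225)|u − 6|, which is < ε once |u − 6| < (225/92)ε.
Take δ = min(15/2, (225/92)ε). Then 0 < |u − 6| < δ forces both bounds, so |(6u + 8)/(u + 9) − (44/15)| < ε.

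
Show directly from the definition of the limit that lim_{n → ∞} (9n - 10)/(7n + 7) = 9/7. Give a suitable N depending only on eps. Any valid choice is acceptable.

N = (19/7)/eps

Let eps > 0. For n ≥ 1, |(9n - 10)/(7n + 7) − (9/7)| = |-133|/(7(7n + 7)) = 133/(7(7n + 7)).
Since 7n + 7 ≥ 7n for n ≥ 1, this is ≤ 133/(7·7n) = (19/7)/n.
So |(9n - 10)/(7n + 7) − (9/7)| < eps whenever n > (19/7)/eps.
Take N = (19/7)/eps. If n > N then |(9n - 10)/(7n + 7) − (9/7)| ≤ (19/7)/n < eps.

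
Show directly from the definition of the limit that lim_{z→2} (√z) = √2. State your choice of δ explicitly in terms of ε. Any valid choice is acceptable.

δ = min(2, √2·ε)

Let ε > 0. We want δ > 0 such that 0 < |z − 2| < δ implies |√z − √2| < ε.
Multiplying by the conjugate, |√z − √2| = |z − 2|/(√z + √2).
Restrict δ ≤ 2 so that |z − 2| < 2 forces z > 0, and then √z + √2 > √2.
Hence |√z − √2| < |z − 2|/√2, which is < ε once |z − 2| < √2·ε.
Take δ = min(2, √2·ε). If 0 < |z − 2| < δ then z > 0 and |√z − √2| < |z − 2|/√2 < ε.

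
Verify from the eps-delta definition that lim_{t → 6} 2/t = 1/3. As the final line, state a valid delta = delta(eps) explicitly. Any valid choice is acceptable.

delta = min(3, 9eps)

Let eps > 0 be given. We seek delta > 0 such that 0 < |t − 6| < delta implies |2/t − (1/3)| < eps.
|2/t − (1/3)| = 2·|6 − t|/(6·|t|) = 2|t − 6|/(6|t|).
Restrict delta ≤ 3. Then |t − 6| < 3 gives |t| > 3, so 6|t| > 18.
Then |2/t − (1/3)| < 2|t − 6|/18, which is < eps when |t − 6| < 9eps.
Take delta = min(3, 9eps). Then 0 < |t − 6| < delta gives both |t − 6| < 3 and |t − 6| < 9eps, so |2/t − (1/3)| < eps.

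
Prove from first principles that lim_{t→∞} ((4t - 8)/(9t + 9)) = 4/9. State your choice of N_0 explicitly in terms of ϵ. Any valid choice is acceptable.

N_0 = (4/3)/ϵ

Suppose ϵ > 0. We seek N_0 > 0 such that t > N_0 implies |(4t - 8)/(9t + 9) − (4/9)| < ϵ.
(4t - 8)/(9t + 9) − (4/9) = (9(4t - 8) − 4(9t + 9)) / (9(9t + 9)) = -108/(9(9t + 9)).
For t > 0 we have 9t + 9 > 9t, so |(4t - 8)/(9t + 9) − (4/9)| = 108/(9(9t + 9)) < 108/(9·9t) = (4/3)/t.
Thus |(4t - 8)/(9t + 9) − (4/9)| < ϵ whenever t > (4/3)/ϵ.
Take N_0 = (4/3)/ϵ. If t > N_0 then |(4t - 8)/(9t + 9) − (4/9)| < (4/3)/t < ϵ.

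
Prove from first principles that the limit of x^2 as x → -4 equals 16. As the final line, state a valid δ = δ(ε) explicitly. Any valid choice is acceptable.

δ = min(1, ε/9)

Let ε > 0 be given. We seek δ > 0 with 0 < |x + 4| < δ ⇒ |x^2 − 16| < ε.
Factor: x^2 − 16 = (x + 4)(x - 4), so |x^2 − 16| = |x + 4|·|x - 4|.
Restrict δ ≤ 1. Then |x + 4| < 1 gives |x| < 5, so by the triangle inequality |x - 4| ≤ 5 + 4 = 9.
Hence |x^2 − 16| ≤ 9|x + 4|, which is < ε once |x + 4| < ε/9.
Take δ = min(1, ε/9). If 0 < |x + 4| < δ then both bounds hold and |x^2 − 16| ≤ 9|x + 4| < 9·(ε/9) = ε.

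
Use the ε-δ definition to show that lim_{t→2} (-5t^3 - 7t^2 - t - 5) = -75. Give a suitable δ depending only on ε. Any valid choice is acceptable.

Let ε > 0. We want δ > 0 such that 0 < |t − 2| < δ implies |(-5t^3 - 7t^2 - t - 5) + 75| < ε.
(-5t^3 - 7t^2 - t - 5) + 75 = -5t^3 - 7t^2 - t + 70 = (t − 2)(-5t^2 - 17t - 35).
So |(-5t^3 - 7t^2 - t - 5) + 75| = |t − 2|·|-5t^2 - 17t - 35|.
Assume first that |t − 2| < 1, so |t| < 3. Then |-5t^2 - 17t - 35| ≤ 5·3^2 + 17·3 + 35 = 131.
Hence |(-5t^3 - 7t^2 - t - 5) + 75| ≤ 131|t − 2| < ε provided |t − 2| < ε/131.
Take δ = min(1, ε/131). Then 0 < |t − 2| < δ gives both |t − 2| < 1 and |t − 2| < ε/131, so |(-5t^3 - 7t^2 - t - 5) + 75| < ε.

δ = min(1, ε/131)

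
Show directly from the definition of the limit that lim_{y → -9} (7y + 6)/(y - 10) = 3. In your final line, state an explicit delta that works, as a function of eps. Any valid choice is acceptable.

delta = min(19/2, (19/8)eps)

Fix eps > 0. We want delta > 0 with 0 < |y + 9| < delta ⇒ |(7y + 6)/(y - 10) − 3| < eps.
Combining over a common denominator, (7y + 6)/(y - 10) − 3 = [(7y + 6)·(-19) − (-57)·(y - 10)] / [(-19)·(y - 10)] = -76(y + 9) / ((-19)(y - 10)).
So |(7y + 6)/(y - 10) − 3| = 76|y + 9| / (19·|y − 10|).
Require delta ≤ 19/2, so |y − 10| ≥ |-19| − |y + 9| > 19 − 19/2 = 19/2.
Hence |(7y + 6)/(y - 10) − 3| < 76|y + 9|/(19·(19/2)) = (8/19)|y + 9|, which is < eps once |y + 9| < (19/8)eps.
Take delta = min(19/2, (19/8)eps). Then 0 < |y + 9| < delta forces both bounds, so |(7y + 6)/(y - 10) − 3| < eps.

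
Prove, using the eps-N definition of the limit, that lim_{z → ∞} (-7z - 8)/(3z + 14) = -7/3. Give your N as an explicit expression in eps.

N = (74/9)/eps

Let eps > 0 be given. We seek N > 0 such that z > N implies |(-7z - 8)/(3z + 14) + 7/3| < eps.
(-7z - 8)/(3z + 14) + 7/3 = (3(-7z - 8) − (-7)(3z + 14)) / (3(3z + 14)) = 74/(3(3z + 14)).
For z > 0 we have 3z + 14 > 3z, so |(-7z - 8)/(3z + 14) + 7/3| = 74/(3(3z + 14)) < 74/(3·3z) = (74/9)/z.
Thus |(-7z - 8)/(3z + 14) + 7/3| < eps whenever z > (74/9)/eps.
Take N = (74/9)/eps. If z > N then |(-7z - 8)/(3z + 14) + 7/3| < (74/9)/z < eps.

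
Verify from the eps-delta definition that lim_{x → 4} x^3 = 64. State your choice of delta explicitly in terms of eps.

Let eps > 0. We seek delta > 0 with 0 < |x − 4| < delta ⇒ |x^3 − 64| < eps.
Factor: x^3 − 64 = (x − 4)(x^2 + 4x + 16), so |x^3 − 64| = |x − 4|·|x^2 + 4x + 16|.
Restrict delta ≤ 1. Then |x − 4| < 1 gives |x| < 5, so by the triangle inequality |x^2 + 4x + 16| ≤ 5^2 + 4·5 + 16 = 61.
Hence |x^3 − 64| ≤ 61|x − 4|, which is < eps once |x − 4| < eps/61.
Take delta = min(1, eps/61). If 0 < |x − 4| < delta then both bounds hold and |x^3 − 64| ≤ 61|x − 4| < 61·(eps/61) = eps.

delta = min(1, eps/61)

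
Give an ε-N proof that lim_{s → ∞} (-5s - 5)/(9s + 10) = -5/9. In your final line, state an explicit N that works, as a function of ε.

Suppose ε > 0. We seek N > 0 such that s > N implies |(-5s - 5)/(9s + 10) + 5/9| < ε.
(-5s - 5)/(9s + 10) + 5/9 = (9(-5s - 5) − (-5)(9s + 10)) / (9(9s + 10)) = 5/(9(9s + 10)).
For s > 0 we have 9s + 10 > 9s, so |(-5s - 5)/(9s + 10) + 5/9| = 5/(9(9s + 10)) < 5/(9·9s) = (5/81)/s.
Thus |(-5s - 5)/(9s + 10) + 5/9| < ε whenever s > (5/81)/ε.
Take N = (5/81)/ε. If s > N then |(-5s - 5)/(9s + 10) + 5/9| < (5/81)/s < ε.

N = (5/81)/ε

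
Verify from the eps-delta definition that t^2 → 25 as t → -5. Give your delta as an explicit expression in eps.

Let eps > 0 be given. We seek delta > 0 with 0 < |t + 5| < delta ⇒ |t^2 − 25| < eps.
Factor: t^2 − 25 = (t + 5)(t - 5), so |t^2 − 25| = |t + 5|·|t - 5|.
Impose delta ≤ 1 so that |t| < 6; then |t - 5| ≤ 11.
Hence |t^2 − 25| ≤ 11|t + 5|, which is < eps once |t + 5| < eps/11.
Take delta = min(1, eps/11). If 0 < |t + 5| < delta then both bounds hold and |t^2 − 25| ≤ 11|t + 5| < 11·(eps/11) = eps.

delta = min(1, eps/11)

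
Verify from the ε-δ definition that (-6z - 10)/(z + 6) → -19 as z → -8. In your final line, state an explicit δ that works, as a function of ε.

Suppose ε > 0. We want δ > 0 with 0 < |z + 8| < δ ⇒ |(-6z - 10)/(z + 6) + 19| < ε.
Combining over a common denominator, (-6z - 10)/(z + 6) + 19 = [(-6z - 10)·(-2) − 38·(z + 6)] / [(-2)·(z + 6)] = -26(z + 8) / ((-2)(z + 6)).
So |(-6z - 10)/(z + 6) + 19| = 26|z + 8| / (2·|z + 6|).
Restrict δ ≤ 1. Then |z + 8| < 1 gives |z + 6| = |(z + 8) + (-2)| ≥ 2 − 1 = 1.
Hence |(-6z - 10)/(z + 6) + 19| < 26|z + 8|/(2·1) = 13|z + 8|, which is < ε once |z + 8| < (1/13)ε.
Take δ = min(1, (1/13)ε). Then 0 < |z + 8| < δ forces both bounds, so |(-6z - 10)/(z + 6) + 19| < ε.

δ = min(1, (1/13)ε)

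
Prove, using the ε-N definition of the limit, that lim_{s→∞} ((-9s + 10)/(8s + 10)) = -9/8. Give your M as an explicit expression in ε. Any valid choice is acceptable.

M = (85/32)/ε

Suppose ε > 0. We seek M > 0 such that s > M implies |(-9s + 10)/(8s + 10) + 9/8| < ε.
(-9s + 10)/(8s + 10) + 9/8 = (8(-9s + 10) − (-9)(8s + 10)) / (8(8s + 10)) = 170/(8(8s + 10)).
For s > 0 we have 8s + 10 > 8s, so |(-9s + 10)/(8s + 10) + 9/8| = 170/(8(8s + 10)) < 170/(8·8s) = (85/32)/s.
Thus |(-9s + 10)/(8s + 10) + 9/8| < ε whenever s > (85/32)/ε.
Take M = (85/32)/ε. If s > M then |(-9s + 10)/(8s + 10) + 9/8| < (85/32)/s < ε.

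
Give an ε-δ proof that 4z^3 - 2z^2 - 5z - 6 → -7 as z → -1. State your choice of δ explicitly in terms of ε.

δ = min(2, ε/55)

Let ε > 0 be given. We want δ > 0 such that 0 < |z + 1| < δ implies |(4z^3 - 2z^2 - 5z - 6) + 7| < ε.
(4z^3 - 2z^2 - 5z - 6) + 7 = 4z^3 - 2z^2 - 5z + 1 = (z + 1)(4z^2 - 6z + 1).
So |(4z^3 - 2z^2 - 5z - 6) + 7| = |z + 1|·|4z^2 - 6z + 1|.
Assume first that |z + 1| < 2, so |z| < 3. Then |4z^2 - 6z + 1| ≤ 4·3^2 + 6·3 + 1 = 55.
Hence |(4z^3 - 2z^2 - 5z - 6) + 7| ≤ 55|z + 1| < ε provided |z + 1| < ε/55.
Choosing δ = min(2, ε/55) ensures both conditions, hence |(4z^3 - 2z^2 - 5z - 6) + 7| < ε.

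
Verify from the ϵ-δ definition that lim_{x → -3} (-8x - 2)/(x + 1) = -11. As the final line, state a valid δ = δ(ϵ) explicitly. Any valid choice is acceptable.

Let ϵ > 0 be given. We want δ > 0 with 0 < |x + 3| < δ ⇒ |(-8x - 2)/(x + 1) + 11| < ϵ.
Combining over a common denominator, (-8x - 2)/(x + 1) + 11 = [(-8x - 2)·(-2) − 22·(x + 1)] / [(-2)·(x + 1)] = -6(x + 3) / ((-2)(x + 1)).
So |(-8x - 2)/(x + 1) + 11| = 6|x + 3| / (2·|x + 1|).
Restrict δ ≤ 1. Then |x + 3| < 1 gives |x + 1| = |(x + 3) + (-2)| ≥ 2 − 1 = 1.
Hence |(-8x - 2)/(x + 1) + 11| < 6|x + 3|/(2·1) = 3|x + 3|, which is < ϵ once |x + 3| < (1/3)ϵ.
Take δ = min(1, (1/3)ϵ). Then 0 < |x + 3| < δ forces both bounds, so |(-8x - 2)/(x + 1) + 11| < ϵ.

δ = min(1, (1/3)ϵ)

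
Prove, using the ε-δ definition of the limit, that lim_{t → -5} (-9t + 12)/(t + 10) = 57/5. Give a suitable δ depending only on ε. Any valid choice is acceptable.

δ = min(5/2, (25/204)ε)

Let ε > 0 be given. We want δ > 0 with 0 < |t + 5| < δ ⇒ |(-9t + 12)/(t + 10) − (57/5)| < ε.
Combining over a common denominator, (-9t + 12)/(t + 10) − (57/5) = [(-9t + 12)·5 − 57·(t + 10)] / [5·(t + 10)] = -102(t + 5) / (5(t + 10)).
So |(-9t + 12)/(t + 10) − (57/5)| = 102|t + 5| / (5·|t + 10|).
Require δ ≤ 5/2, so |t + 10| ≥ |5| − |t + 5| > 5 − 5/2 = 5/2.
Hence |(-9t + 12)/(t + 10) − (57/5)| < 102|t + 5|/(5·(5/2)) = (204/25)|t + 5|, which is < ε once |t + 5| < (25/204)ε.
Take δ = min(5/2, (25/204)ε). Then 0 < |t + 5| < δ forces both bounds, so |(-9t + 12)/(t + 10) − (57/5)| < ε.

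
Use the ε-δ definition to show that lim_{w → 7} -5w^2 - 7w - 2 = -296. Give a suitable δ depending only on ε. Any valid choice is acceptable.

δ = min(1, ε/82)

Let ε > 0. We want δ > 0 such that 0 < |w − 7| < δ implies |(-5w^2 - 7w - 2) + 296| < ε.
(-5w^2 - 7w - 2) + 296 = -5w^2 - 7w + 294 = (w − 7)(-5w - 42).
So |(-5w^2 - 7w - 2) + 296| = |w − 7|·|-5w - 42|.
Assume first that |w − 7| < 1, so |w| < 8. Then |-5w - 42| ≤ 5·8 + 42 = 82.
Hence |(-5w^2 - 7w - 2) + 296| ≤ 82|w − 7| < ε provided |w − 7| < ε/82.
Take δ = min(1, ε/82). Then 0 < |w − 7| < δ gives both |w − 7| < 1 and |w − 7| < ε/82, so |(-5w^2 - 7w - 2) + 296| < ε.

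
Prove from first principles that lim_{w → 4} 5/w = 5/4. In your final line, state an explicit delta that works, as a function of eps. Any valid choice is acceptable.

Let eps > 0 be given. We seek delta > 0 such that 0 < |w − 4| < delta implies |5/w − (5/4)| < eps.
|5/w − (5/4)| = 5·|4 − w|/(4·|w|) = 5|w − 4|/(4|w|).
Restrict delta ≤ 2. Then |w − 4| < 2 gives |w| > 2, so 4|w| > 8.
Then |5/w − (5/4)| < 5|w − 4|/8, which is < eps when |w − 4| < (8/5)eps.
Take delta = min(2, (8/5)eps). Then 0 < |w − 4| < delta gives both |w − 4| < 2 and |w − 4| < (8/5)eps, so |5/w − (5/4)| < eps.

delta = min(2, (8/5)eps)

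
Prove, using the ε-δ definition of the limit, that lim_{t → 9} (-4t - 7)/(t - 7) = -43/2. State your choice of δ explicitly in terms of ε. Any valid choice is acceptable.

δ = min(1, (2/35)ε)

Let ε > 0. We want δ > 0 with 0 < |t − 9| < δ ⇒ |(-4t - 7)/(t - 7) + 43/2| < ε.
Combining over a common denominator, (-4t - 7)/(t - 7) + 43/2 = [(-4t - 7)·2 − (-43)·(t - 7)] / [2·(t - 7)] = 35(t − 9) / (2(t - 7)).
So |(-4t - 7)/(t - 7) + 43/2| = 35|t − 9| / (2·|t − 7|).
Require δ ≤ 1, so |t − 7| ≥ |2| − |t − 9| > 2 − 1 = 1.
Hence |(-4t - 7)/(t - 7) + 43/2| < 35|t − 9|/(2·1) = (35/2)|t − 9|, which is < ε once |t − 9| < (2/35)ε.
Take δ = min(1, (2/35)ε). Then 0 < |t − 9| < δ forces both bounds, so |(-4t - 7)/(t - 7) + 43/2| < ε.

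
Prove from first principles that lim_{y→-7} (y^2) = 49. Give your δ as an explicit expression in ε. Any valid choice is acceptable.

δ = min(1, ε/15)

Let ε > 0. We seek δ > 0 with 0 < |y + 7| < δ ⇒ |y^2 − 49| < ε.
Factor: y^2 − 49 = (y + 7)(y - 7), so |y^2 − 49| = |y + 7|·|y - 7|.
Restrict δ ≤ 1. Then |y + 7| < 1 gives |y| < 8, so by the triangle inequality |y - 7| ≤ 8 + 7 = 15.
Hence |y^2 − 49| ≤ 15|y + 7|, which is < ε once |y + 7| < ε/15.
Take δ = min(1, ε/15). If 0 < |y + 7| < δ then both bounds hold and |y^2 − 49| ≤ 15|y + 7| < 15·(ε/15) = ε.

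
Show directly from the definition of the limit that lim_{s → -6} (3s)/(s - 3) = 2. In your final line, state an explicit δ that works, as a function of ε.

δ = min(9/2, (9/2)ε)

Let ε > 0. We want δ > 0 with 0 < |s + 6| < δ ⇒ |(3s)/(s - 3) − 2| < ε.
Combining over a common denominator, (3s)/(s - 3) − 2 = [(3s)·(-9) − (-18)·(s - 3)] / [(-9)·(s - 3)] = -9(s + 6) / ((-9)(s - 3)).
So |(3s)/(s - 3) − 2| = 9|s + 6| / (9·|s − 3|).
Require δ ≤ 9/2, so |s − 3| ≥ |-9| − |s + 6| > 9 − 9/2 = 9/2.
Hence |(3s)/(s - 3) − 2| < 9|s + 6|/(9·(9/2)) = (2/9)|s + 6|, which is < ε once |s + 6| < (9/2)ε.
Take δ = min(9/2, (9/2)ε). Then 0 < |s + 6| < δ forces both bounds, so |(3s)/(s - 3) − 2| < ε.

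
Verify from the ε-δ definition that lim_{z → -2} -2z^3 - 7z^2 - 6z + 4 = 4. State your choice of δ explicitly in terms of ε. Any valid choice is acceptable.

δ = min(2, ε/44)

Let ε > 0 be given. We want δ > 0 such that 0 < |z + 2| < δ implies |(-2z^3 - 7z^2 - 6z + 4) − 4| < ε.
(-2z^3 - 7z^2 - 6z + 4) − 4 = -2z^3 - 7z^2 - 6z = (z + 2)(-2z^2 - 3z).
So |(-2z^3 - 7z^2 - 6z + 4) − 4| = |z + 2|·|-2z^2 - 3z|.
Assume first that |z + 2| < 2, so |z| < 4. Then |-2z^2 - 3z| ≤ 2·4^2 + 3·4 = 44.
Hence |(-2z^3 - 7z^2 - 6z + 4) − 4| ≤ 44|z + 2| < ε provided |z + 2| < ε/44.
Take δ = min(2, ε/44). Then 0 < |z + 2| < δ gives both |z + 2| < 2 and |z + 2| < ε/44, so |(-2z^3 - 7z^2 - 6z + 4) − 4| < ε.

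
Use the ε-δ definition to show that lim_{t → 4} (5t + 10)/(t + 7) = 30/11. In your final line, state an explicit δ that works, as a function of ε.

Fix ε > 0. We want δ > 0 with 0 < |t − 4| < δ ⇒ |(5t + 10)/(t + 7) − (30/11)| < ε.
Combining over a common denominator, (5t + 10)/(t + 7) − (30/11) = [(5t + 10)·11 − 30·(t + 7)] / [11·(t + 7)] = 25(t − 4) / (11(t + 7)).
So |(5t + 10)/(t + 7) − (30/11)| = 25|t − 4| / (11·|t + 7|).
Restrict δ ≤ 11/2. Then |t − 4| < 11/2 gives |t + 7| = |(t − 4) + 11| ≥ 11 − 11/2 = 11/2.
Hence |(5t + 10)/(t + 7) − (30/11)| < 25|t − 4|/(11·(11/2)) = (50/121)|t − 4|, which is < ε once |t − 4| < (121/50)ε.
Take δ = min(11/2, (121/50)ε). Then 0 < |t − 4| < δ forces both bounds, so |(5t + 10)/(t + 7) − (30/11)| < ε.

δ = min(11/2, (121/50)ε)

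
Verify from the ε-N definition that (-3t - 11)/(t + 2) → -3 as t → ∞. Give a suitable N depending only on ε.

Let ε > 0. We seek N > 0 such that t > N implies |(-3t - 11)/(t + 2) + 3| < ε.
(-3t - 11)/(t + 2) + 3 = ((-3t - 11) − (-3)(t + 2)) / ((t + 2)) = -5/((t + 2)).
For t > 0 we have t + 2 > t, so |(-3t - 11)/(t + 2) + 3| = 5/((t + 2)) < 5/(t) = 5/t.
Thus |(-3t - 11)/(t + 2) + 3| < ε whenever t > 5/ε.
Take N = 5/ε. If t > N then |(-3t - 11)/(t + 2) + 3| < 5/t < ε.

N = 5/ε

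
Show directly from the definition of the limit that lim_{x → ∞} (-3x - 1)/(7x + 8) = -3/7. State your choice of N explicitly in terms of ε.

Let ε > 0 be given. We seek N > 0 such that x > N implies |(-3x - 1)/(7x + 8) + 3/7| < ε.
(-3x - 1)/(7x + 8) + 3/7 = (7(-3x - 1) − (-3)(7x + 8)) / (7(7x + 8)) = 17/(7(7x + 8)).
For x > 0 we have 7x + 8 > 7x, so |(-3x - 1)/(7x + 8) + 3/7| = 17/(7(7x + 8)) < 17/(7·7x) = (17/49)/x.
Thus |(-3x - 1)/(7x + 8) + 3/7| < ε whenever x > (17/49)/ε.
Take N = (17/49)/ε. If x > N then |(-3x - 1)/(7x + 8) + 3/7| < (17/49)/x < ε.

N = (17/49)/ε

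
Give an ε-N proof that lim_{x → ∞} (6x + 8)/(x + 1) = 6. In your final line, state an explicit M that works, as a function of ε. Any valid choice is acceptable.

Let ε > 0. We seek M > 0 such that x > M implies |(6x + 8)/(x + 1) − 6| < ε.
(6x + 8)/(x + 1) − 6 = ((6x + 8) − 6(x + 1)) / ((x + 1)) = 2/((x + 1)).
For x > 0 we have x + 1 > x, so |(6x + 8)/(x + 1) − 6| = 2/((x + 1)) < 2/(x) = 2/x.
Thus |(6x + 8)/(x + 1) − 6| < ε whenever x > 2/ε.
Take M = 2/ε. If x > M then |(6x + 8)/(x + 1) − 6| < 2/x < ε.

M = 2/ε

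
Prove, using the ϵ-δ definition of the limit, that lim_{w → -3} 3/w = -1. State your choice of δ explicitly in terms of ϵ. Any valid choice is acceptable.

δ = min(3/2, (3/2)ϵ)

Let ϵ > 0 be given. We seek δ > 0 such that 0 < |w + 3| < δ implies |3/w + 1| < ϵ.
|3/w + 1| = 3·|-3 − w|/(3·|w|) = 3|w + 3|/(3|w|).
Require δ ≤ 3/2 so that |w| > 3 − 3/2 = 3/2, hence 3|w| > 9/2.
Then |3/w + 1| < 3|w + 3|/(9/2), which is < ϵ when |w + 3| < (3/2)ϵ.
Take δ = min(3/2, (3/2)ϵ). Then 0 < |w + 3| < δ gives both |w + 3| < 3/2 and |w + 3| < (3/2)ϵ, so |3/w + 1| < ϵ.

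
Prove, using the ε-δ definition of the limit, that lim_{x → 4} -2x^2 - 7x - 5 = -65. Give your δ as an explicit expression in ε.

δ = min(1, ε/25)

Let ε > 0. We want δ > 0 such that 0 < |x − 4| < δ implies |(-2x^2 - 7x - 5) + 65| < ε.
(-2x^2 - 7x - 5) + 65 = -2x^2 - 7x + 60 = (x − 4)(-2x - 15).
So |(-2x^2 - 7x - 5) + 65| = |x − 4|·|-2x - 15|.
Assume first that |x − 4| < 1, so |x| < 5. Then |-2x - 15| ≤ 2·5 + 15 = 25.
Hence |(-2x^2 - 7x - 5) + 65| ≤ 25|x − 4| < ε provided |x − 4| < ε/25.
Choosing δ = min(1, ε/25) ensures both conditions, hence |(-2x^2 - 7x - 5) + 65| < ε.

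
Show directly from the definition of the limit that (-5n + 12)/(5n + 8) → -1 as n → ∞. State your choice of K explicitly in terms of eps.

K = 4/eps

Suppose eps > 0. For n ≥ 1, |(-5n + 12)/(5n + 8) + 1| = |100|/(5(5n + 8)) = 100/(5(5n + 8)).
Since 5n + 8 ≥ 5n for n ≥ 1, this is ≤ 100/(5·5n) = 4/n.
So |(-5n + 12)/(5n + 8) + 1| < eps whenever n > 4/eps.
Take K = 4/eps. If n > K then |(-5n + 12)/(5n + 8) + 1| ≤ 4/n < eps.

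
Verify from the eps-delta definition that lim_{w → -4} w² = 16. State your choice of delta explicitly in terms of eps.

Suppose eps > 0. We seek delta > 0 with 0 < |w + 4| < delta ⇒ |w² − 16| < eps.
Factor: w² − 16 = (w + 4)(w - 4), so |w² − 16| = |w + 4|·|w - 4|.
Impose delta ≤ 1 so that |w| < 5; then |w - 4| ≤ 9.
Hence |w² − 16| ≤ 9|w + 4|, which is < eps once |w + 4| < eps/9.
Take delta = min(1, eps/9). If 0 < |w + 4| < delta then both bounds hold and |w² − 16| ≤ 9|w + 4| < 9·(eps/9) = eps.

delta = min(1, eps/9)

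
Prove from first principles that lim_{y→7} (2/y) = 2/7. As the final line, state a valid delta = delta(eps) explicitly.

delta = min(7/2, (49/4)eps)

Fix eps > 0. We seek delta > 0 such that 0 < |y − 7| < delta implies |2/y − (2/7)| < eps.
|2/y − (2/7)| = 2·|7 − y|/(7·|y|) = 2|y − 7|/(7|y|).
Restrict delta ≤ 7/2. Then |y − 7| < 7/2 gives |y| > 7/2, so 7|y| > 49/2.
Then |2/y − (2/7)| < 2|y − 7|/(49/2), which is < eps when |y − 7| < (49/4)eps.
Take delta = min(7/2, (49/4)eps). Then 0 < |y − 7| < delta gives both |y − 7| < 7/2 and |y − 7| < (49/4)eps, so |2/y − (2/7)| < eps.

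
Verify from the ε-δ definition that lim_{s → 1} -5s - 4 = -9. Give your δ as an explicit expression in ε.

δ = ε/5

Fix ε > 0. We need δ > 0 so that 0 < |s − 1| < δ implies |(-5s - 4) + 9| < ε.
Since (-5s - 4) + 9 = -5(s − 1), we have |(-5s - 4) + 9| = 5|s − 1|.
So 5|s − 1| < ε exactly when |s − 1| < ε/5.
Choosing δ = ε/5 gives |(-5s - 4) + 9| = 5|s − 1| < ε whenever |s − 1| < δ.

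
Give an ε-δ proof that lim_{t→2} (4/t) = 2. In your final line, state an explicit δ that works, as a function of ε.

Let ε > 0. We seek δ > 0 such that 0 < |t − 2| < δ implies |4/t − 2| < ε.
|4/t − 2| = 4·|2 − t|/(2·|t|) = 4|t − 2|/(2|t|).
Require δ ≤ 1 so that |t| > 2 − 1 = 1, hence 2|t| > 2.
Then |4/t − 2| < 4|t − 2|/2, which is < ε when |t − 2| < (1/2)ε.
Take δ = min(1, (1/2)ε). Then 0 < |t − 2| < δ gives both |t − 2| < 1 and |t − 2| < (1/2)ε, so |4/t − 2| < ε.

δ = min(1, (1/2)ε)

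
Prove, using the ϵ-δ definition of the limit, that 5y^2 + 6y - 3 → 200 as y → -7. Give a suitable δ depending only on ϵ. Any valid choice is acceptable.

Let ϵ > 0 be given. We want δ > 0 such that 0 < |y + 7| < δ implies |(5y^2 + 6y - 3) − 200| < ϵ.
(5y^2 + 6y - 3) − 200 = 5y^2 + 6y - 203 = (y + 7)(5y - 29).
So |(5y^2 + 6y - 3) − 200| = |y + 7|·|5y - 29|.
Assume first that |y + 7| < 1, so |y| < 8. Then |5y - 29| ≤ 5·8 + 29 = 69.
Hence |(5y^2 + 6y - 3) − 200| ≤ 69|y + 7| < ϵ provided |y + 7| < ϵ/69.
Take δ = min(1, ϵ/69). Then 0 < |y + 7| < δ gives both |y + 7| < 1 and |y + 7| < ϵ/69, so |(5y^2 + 6y - 3) − 200| < ϵ.

δ = min(1, ϵ/69)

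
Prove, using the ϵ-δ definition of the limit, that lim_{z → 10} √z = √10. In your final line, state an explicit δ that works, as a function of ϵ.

δ = min(10, √10·ϵ)

Suppose ϵ > 0. We want δ > 0 such that 0 < |z − 10| < δ implies |√z − √10| < ϵ.
Rationalise: √z − √10 = (z − 10)/(√z + √10), so |√z − √10| = |z − 10|/(√z + √10).
Restrict δ ≤ 10 so that |z − 10| < 10 forces z > 0, and then √z + √10 > √10.
Hence |√z − √10| < |z − 10|/√10, which is < ϵ once |z − 10| < √10·ϵ.
Take δ = min(10, √10·ϵ). If 0 < |z − 10| < δ then z > 0 and |√z − √10| < |z − 10|/√10 < ϵ.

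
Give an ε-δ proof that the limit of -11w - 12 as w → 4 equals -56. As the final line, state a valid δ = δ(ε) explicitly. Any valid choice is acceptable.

Fix ε > 0. We need δ > 0 so that 0 < |w − 4| < δ implies |(-11w - 12) + 56| < ε.
Since (-11w - 12) + 56 = -11(w − 4), we have |(-11w - 12) + 56| = 11|w − 4|.
Thus it suffices that |w − 4| < ε/11.
Choosing δ = ε/11 gives |(-11w - 12) + 56| = 11|w − 4| < ε whenever |w − 4| < δ.

δ = ε/11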